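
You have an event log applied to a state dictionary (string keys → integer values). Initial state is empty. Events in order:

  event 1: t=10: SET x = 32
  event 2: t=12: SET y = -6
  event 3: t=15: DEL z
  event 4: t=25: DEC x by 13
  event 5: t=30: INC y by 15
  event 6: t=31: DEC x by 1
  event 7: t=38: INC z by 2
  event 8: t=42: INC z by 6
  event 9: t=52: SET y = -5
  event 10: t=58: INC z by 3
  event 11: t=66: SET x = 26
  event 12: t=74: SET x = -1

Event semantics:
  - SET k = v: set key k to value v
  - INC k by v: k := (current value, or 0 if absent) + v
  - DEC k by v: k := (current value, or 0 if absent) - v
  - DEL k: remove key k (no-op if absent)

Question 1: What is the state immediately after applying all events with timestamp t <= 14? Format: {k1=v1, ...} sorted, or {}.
Apply events with t <= 14 (2 events):
  after event 1 (t=10: SET x = 32): {x=32}
  after event 2 (t=12: SET y = -6): {x=32, y=-6}

Answer: {x=32, y=-6}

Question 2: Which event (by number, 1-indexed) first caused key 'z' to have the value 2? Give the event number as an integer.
Looking for first event where z becomes 2:
  event 7: z (absent) -> 2  <-- first match

Answer: 7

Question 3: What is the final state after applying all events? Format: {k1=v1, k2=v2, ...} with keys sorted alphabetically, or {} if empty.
  after event 1 (t=10: SET x = 32): {x=32}
  after event 2 (t=12: SET y = -6): {x=32, y=-6}
  after event 3 (t=15: DEL z): {x=32, y=-6}
  after event 4 (t=25: DEC x by 13): {x=19, y=-6}
  after event 5 (t=30: INC y by 15): {x=19, y=9}
  after event 6 (t=31: DEC x by 1): {x=18, y=9}
  after event 7 (t=38: INC z by 2): {x=18, y=9, z=2}
  after event 8 (t=42: INC z by 6): {x=18, y=9, z=8}
  after event 9 (t=52: SET y = -5): {x=18, y=-5, z=8}
  after event 10 (t=58: INC z by 3): {x=18, y=-5, z=11}
  after event 11 (t=66: SET x = 26): {x=26, y=-5, z=11}
  after event 12 (t=74: SET x = -1): {x=-1, y=-5, z=11}

Answer: {x=-1, y=-5, z=11}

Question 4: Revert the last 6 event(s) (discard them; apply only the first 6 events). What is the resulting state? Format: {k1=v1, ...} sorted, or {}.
Keep first 6 events (discard last 6):
  after event 1 (t=10: SET x = 32): {x=32}
  after event 2 (t=12: SET y = -6): {x=32, y=-6}
  after event 3 (t=15: DEL z): {x=32, y=-6}
  after event 4 (t=25: DEC x by 13): {x=19, y=-6}
  after event 5 (t=30: INC y by 15): {x=19, y=9}
  after event 6 (t=31: DEC x by 1): {x=18, y=9}

Answer: {x=18, y=9}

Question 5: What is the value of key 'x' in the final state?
Answer: -1

Derivation:
Track key 'x' through all 12 events:
  event 1 (t=10: SET x = 32): x (absent) -> 32
  event 2 (t=12: SET y = -6): x unchanged
  event 3 (t=15: DEL z): x unchanged
  event 4 (t=25: DEC x by 13): x 32 -> 19
  event 5 (t=30: INC y by 15): x unchanged
  event 6 (t=31: DEC x by 1): x 19 -> 18
  event 7 (t=38: INC z by 2): x unchanged
  event 8 (t=42: INC z by 6): x unchanged
  event 9 (t=52: SET y = -5): x unchanged
  event 10 (t=58: INC z by 3): x unchanged
  event 11 (t=66: SET x = 26): x 18 -> 26
  event 12 (t=74: SET x = -1): x 26 -> -1
Final: x = -1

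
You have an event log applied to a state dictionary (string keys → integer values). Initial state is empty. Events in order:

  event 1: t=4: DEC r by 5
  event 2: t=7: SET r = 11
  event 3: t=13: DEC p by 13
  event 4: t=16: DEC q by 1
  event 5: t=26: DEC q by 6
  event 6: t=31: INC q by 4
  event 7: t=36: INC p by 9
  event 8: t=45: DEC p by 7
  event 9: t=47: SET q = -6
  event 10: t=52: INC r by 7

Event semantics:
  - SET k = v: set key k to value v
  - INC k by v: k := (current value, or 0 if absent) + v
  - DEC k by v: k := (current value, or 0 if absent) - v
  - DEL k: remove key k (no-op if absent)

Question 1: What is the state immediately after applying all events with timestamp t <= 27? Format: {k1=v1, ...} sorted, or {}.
Apply events with t <= 27 (5 events):
  after event 1 (t=4: DEC r by 5): {r=-5}
  after event 2 (t=7: SET r = 11): {r=11}
  after event 3 (t=13: DEC p by 13): {p=-13, r=11}
  after event 4 (t=16: DEC q by 1): {p=-13, q=-1, r=11}
  after event 5 (t=26: DEC q by 6): {p=-13, q=-7, r=11}

Answer: {p=-13, q=-7, r=11}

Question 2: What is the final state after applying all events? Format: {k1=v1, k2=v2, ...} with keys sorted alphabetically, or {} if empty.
Answer: {p=-11, q=-6, r=18}

Derivation:
  after event 1 (t=4: DEC r by 5): {r=-5}
  after event 2 (t=7: SET r = 11): {r=11}
  after event 3 (t=13: DEC p by 13): {p=-13, r=11}
  after event 4 (t=16: DEC q by 1): {p=-13, q=-1, r=11}
  after event 5 (t=26: DEC q by 6): {p=-13, q=-7, r=11}
  after event 6 (t=31: INC q by 4): {p=-13, q=-3, r=11}
  after event 7 (t=36: INC p by 9): {p=-4, q=-3, r=11}
  after event 8 (t=45: DEC p by 7): {p=-11, q=-3, r=11}
  after event 9 (t=47: SET q = -6): {p=-11, q=-6, r=11}
  after event 10 (t=52: INC r by 7): {p=-11, q=-6, r=18}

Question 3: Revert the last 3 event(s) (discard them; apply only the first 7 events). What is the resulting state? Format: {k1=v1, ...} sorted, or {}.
Answer: {p=-4, q=-3, r=11}

Derivation:
Keep first 7 events (discard last 3):
  after event 1 (t=4: DEC r by 5): {r=-5}
  after event 2 (t=7: SET r = 11): {r=11}
  after event 3 (t=13: DEC p by 13): {p=-13, r=11}
  after event 4 (t=16: DEC q by 1): {p=-13, q=-1, r=11}
  after event 5 (t=26: DEC q by 6): {p=-13, q=-7, r=11}
  after event 6 (t=31: INC q by 4): {p=-13, q=-3, r=11}
  after event 7 (t=36: INC p by 9): {p=-4, q=-3, r=11}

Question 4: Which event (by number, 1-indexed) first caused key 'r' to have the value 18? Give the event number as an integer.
Looking for first event where r becomes 18:
  event 1: r = -5
  event 2: r = 11
  event 3: r = 11
  event 4: r = 11
  event 5: r = 11
  event 6: r = 11
  event 7: r = 11
  event 8: r = 11
  event 9: r = 11
  event 10: r 11 -> 18  <-- first match

Answer: 10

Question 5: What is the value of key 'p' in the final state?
Track key 'p' through all 10 events:
  event 1 (t=4: DEC r by 5): p unchanged
  event 2 (t=7: SET r = 11): p unchanged
  event 3 (t=13: DEC p by 13): p (absent) -> -13
  event 4 (t=16: DEC q by 1): p unchanged
  event 5 (t=26: DEC q by 6): p unchanged
  event 6 (t=31: INC q by 4): p unchanged
  event 7 (t=36: INC p by 9): p -13 -> -4
  event 8 (t=45: DEC p by 7): p -4 -> -11
  event 9 (t=47: SET q = -6): p unchanged
  event 10 (t=52: INC r by 7): p unchanged
Final: p = -11

Answer: -11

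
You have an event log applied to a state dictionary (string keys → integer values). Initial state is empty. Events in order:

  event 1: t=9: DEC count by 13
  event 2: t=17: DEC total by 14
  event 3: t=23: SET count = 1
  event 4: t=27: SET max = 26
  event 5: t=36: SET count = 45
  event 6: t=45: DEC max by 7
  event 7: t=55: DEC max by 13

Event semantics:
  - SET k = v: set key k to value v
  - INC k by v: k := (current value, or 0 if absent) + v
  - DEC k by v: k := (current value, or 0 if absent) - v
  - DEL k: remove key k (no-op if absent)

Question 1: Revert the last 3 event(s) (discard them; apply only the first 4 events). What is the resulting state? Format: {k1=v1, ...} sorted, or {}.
Answer: {count=1, max=26, total=-14}

Derivation:
Keep first 4 events (discard last 3):
  after event 1 (t=9: DEC count by 13): {count=-13}
  after event 2 (t=17: DEC total by 14): {count=-13, total=-14}
  after event 3 (t=23: SET count = 1): {count=1, total=-14}
  after event 4 (t=27: SET max = 26): {count=1, max=26, total=-14}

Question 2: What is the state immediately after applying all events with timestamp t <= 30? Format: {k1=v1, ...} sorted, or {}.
Answer: {count=1, max=26, total=-14}

Derivation:
Apply events with t <= 30 (4 events):
  after event 1 (t=9: DEC count by 13): {count=-13}
  after event 2 (t=17: DEC total by 14): {count=-13, total=-14}
  after event 3 (t=23: SET count = 1): {count=1, total=-14}
  after event 4 (t=27: SET max = 26): {count=1, max=26, total=-14}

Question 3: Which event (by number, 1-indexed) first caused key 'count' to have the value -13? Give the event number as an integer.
Answer: 1

Derivation:
Looking for first event where count becomes -13:
  event 1: count (absent) -> -13  <-- first match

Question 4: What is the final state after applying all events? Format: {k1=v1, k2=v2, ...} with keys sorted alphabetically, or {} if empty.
Answer: {count=45, max=6, total=-14}

Derivation:
  after event 1 (t=9: DEC count by 13): {count=-13}
  after event 2 (t=17: DEC total by 14): {count=-13, total=-14}
  after event 3 (t=23: SET count = 1): {count=1, total=-14}
  after event 4 (t=27: SET max = 26): {count=1, max=26, total=-14}
  after event 5 (t=36: SET count = 45): {count=45, max=26, total=-14}
  after event 6 (t=45: DEC max by 7): {count=45, max=19, total=-14}
  after event 7 (t=55: DEC max by 13): {count=45, max=6, total=-14}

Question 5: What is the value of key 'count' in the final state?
Track key 'count' through all 7 events:
  event 1 (t=9: DEC count by 13): count (absent) -> -13
  event 2 (t=17: DEC total by 14): count unchanged
  event 3 (t=23: SET count = 1): count -13 -> 1
  event 4 (t=27: SET max = 26): count unchanged
  event 5 (t=36: SET count = 45): count 1 -> 45
  event 6 (t=45: DEC max by 7): count unchanged
  event 7 (t=55: DEC max by 13): count unchanged
Final: count = 45

Answer: 45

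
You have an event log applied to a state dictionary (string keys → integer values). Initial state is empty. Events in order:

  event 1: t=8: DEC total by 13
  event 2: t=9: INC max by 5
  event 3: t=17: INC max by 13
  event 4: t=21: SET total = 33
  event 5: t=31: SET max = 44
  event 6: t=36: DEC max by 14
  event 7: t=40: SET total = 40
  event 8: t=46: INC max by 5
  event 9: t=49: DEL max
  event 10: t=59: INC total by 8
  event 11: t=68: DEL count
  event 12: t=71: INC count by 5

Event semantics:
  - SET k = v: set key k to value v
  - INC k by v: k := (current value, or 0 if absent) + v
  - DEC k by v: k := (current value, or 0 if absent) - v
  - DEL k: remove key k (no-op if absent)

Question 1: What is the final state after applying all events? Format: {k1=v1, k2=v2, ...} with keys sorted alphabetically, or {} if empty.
Answer: {count=5, total=48}

Derivation:
  after event 1 (t=8: DEC total by 13): {total=-13}
  after event 2 (t=9: INC max by 5): {max=5, total=-13}
  after event 3 (t=17: INC max by 13): {max=18, total=-13}
  after event 4 (t=21: SET total = 33): {max=18, total=33}
  after event 5 (t=31: SET max = 44): {max=44, total=33}
  after event 6 (t=36: DEC max by 14): {max=30, total=33}
  after event 7 (t=40: SET total = 40): {max=30, total=40}
  after event 8 (t=46: INC max by 5): {max=35, total=40}
  after event 9 (t=49: DEL max): {total=40}
  after event 10 (t=59: INC total by 8): {total=48}
  after event 11 (t=68: DEL count): {total=48}
  after event 12 (t=71: INC count by 5): {count=5, total=48}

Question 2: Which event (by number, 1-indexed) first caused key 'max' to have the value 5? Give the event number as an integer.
Answer: 2

Derivation:
Looking for first event where max becomes 5:
  event 2: max (absent) -> 5  <-- first match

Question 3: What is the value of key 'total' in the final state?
Answer: 48

Derivation:
Track key 'total' through all 12 events:
  event 1 (t=8: DEC total by 13): total (absent) -> -13
  event 2 (t=9: INC max by 5): total unchanged
  event 3 (t=17: INC max by 13): total unchanged
  event 4 (t=21: SET total = 33): total -13 -> 33
  event 5 (t=31: SET max = 44): total unchanged
  event 6 (t=36: DEC max by 14): total unchanged
  event 7 (t=40: SET total = 40): total 33 -> 40
  event 8 (t=46: INC max by 5): total unchanged
  event 9 (t=49: DEL max): total unchanged
  event 10 (t=59: INC total by 8): total 40 -> 48
  event 11 (t=68: DEL count): total unchanged
  event 12 (t=71: INC count by 5): total unchanged
Final: total = 48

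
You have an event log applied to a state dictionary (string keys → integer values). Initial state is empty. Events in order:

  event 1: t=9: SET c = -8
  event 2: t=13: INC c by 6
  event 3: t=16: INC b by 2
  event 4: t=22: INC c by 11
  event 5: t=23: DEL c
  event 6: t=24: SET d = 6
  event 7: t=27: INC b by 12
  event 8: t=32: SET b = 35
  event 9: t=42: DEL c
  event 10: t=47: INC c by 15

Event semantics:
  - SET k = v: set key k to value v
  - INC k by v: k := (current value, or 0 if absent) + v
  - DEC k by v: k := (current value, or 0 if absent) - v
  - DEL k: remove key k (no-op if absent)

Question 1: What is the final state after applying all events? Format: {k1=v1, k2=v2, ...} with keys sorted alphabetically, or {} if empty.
  after event 1 (t=9: SET c = -8): {c=-8}
  after event 2 (t=13: INC c by 6): {c=-2}
  after event 3 (t=16: INC b by 2): {b=2, c=-2}
  after event 4 (t=22: INC c by 11): {b=2, c=9}
  after event 5 (t=23: DEL c): {b=2}
  after event 6 (t=24: SET d = 6): {b=2, d=6}
  after event 7 (t=27: INC b by 12): {b=14, d=6}
  after event 8 (t=32: SET b = 35): {b=35, d=6}
  after event 9 (t=42: DEL c): {b=35, d=6}
  after event 10 (t=47: INC c by 15): {b=35, c=15, d=6}

Answer: {b=35, c=15, d=6}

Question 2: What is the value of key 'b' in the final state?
Track key 'b' through all 10 events:
  event 1 (t=9: SET c = -8): b unchanged
  event 2 (t=13: INC c by 6): b unchanged
  event 3 (t=16: INC b by 2): b (absent) -> 2
  event 4 (t=22: INC c by 11): b unchanged
  event 5 (t=23: DEL c): b unchanged
  event 6 (t=24: SET d = 6): b unchanged
  event 7 (t=27: INC b by 12): b 2 -> 14
  event 8 (t=32: SET b = 35): b 14 -> 35
  event 9 (t=42: DEL c): b unchanged
  event 10 (t=47: INC c by 15): b unchanged
Final: b = 35

Answer: 35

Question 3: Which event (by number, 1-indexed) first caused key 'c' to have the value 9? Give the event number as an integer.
Answer: 4

Derivation:
Looking for first event where c becomes 9:
  event 1: c = -8
  event 2: c = -2
  event 3: c = -2
  event 4: c -2 -> 9  <-- first match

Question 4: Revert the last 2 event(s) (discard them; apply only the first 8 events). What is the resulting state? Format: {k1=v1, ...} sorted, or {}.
Answer: {b=35, d=6}

Derivation:
Keep first 8 events (discard last 2):
  after event 1 (t=9: SET c = -8): {c=-8}
  after event 2 (t=13: INC c by 6): {c=-2}
  after event 3 (t=16: INC b by 2): {b=2, c=-2}
  after event 4 (t=22: INC c by 11): {b=2, c=9}
  after event 5 (t=23: DEL c): {b=2}
  after event 6 (t=24: SET d = 6): {b=2, d=6}
  after event 7 (t=27: INC b by 12): {b=14, d=6}
  after event 8 (t=32: SET b = 35): {b=35, d=6}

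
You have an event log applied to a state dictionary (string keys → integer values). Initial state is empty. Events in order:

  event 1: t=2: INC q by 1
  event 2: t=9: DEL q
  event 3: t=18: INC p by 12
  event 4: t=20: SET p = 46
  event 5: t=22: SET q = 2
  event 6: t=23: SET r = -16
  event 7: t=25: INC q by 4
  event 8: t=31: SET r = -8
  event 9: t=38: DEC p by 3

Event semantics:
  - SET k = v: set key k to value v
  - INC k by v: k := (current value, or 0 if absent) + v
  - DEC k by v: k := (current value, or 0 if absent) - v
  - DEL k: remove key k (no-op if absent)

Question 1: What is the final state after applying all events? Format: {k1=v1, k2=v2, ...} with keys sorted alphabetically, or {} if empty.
Answer: {p=43, q=6, r=-8}

Derivation:
  after event 1 (t=2: INC q by 1): {q=1}
  after event 2 (t=9: DEL q): {}
  after event 3 (t=18: INC p by 12): {p=12}
  after event 4 (t=20: SET p = 46): {p=46}
  after event 5 (t=22: SET q = 2): {p=46, q=2}
  after event 6 (t=23: SET r = -16): {p=46, q=2, r=-16}
  after event 7 (t=25: INC q by 4): {p=46, q=6, r=-16}
  after event 8 (t=31: SET r = -8): {p=46, q=6, r=-8}
  after event 9 (t=38: DEC p by 3): {p=43, q=6, r=-8}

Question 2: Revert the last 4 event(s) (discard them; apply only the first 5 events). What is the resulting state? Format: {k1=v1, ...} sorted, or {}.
Answer: {p=46, q=2}

Derivation:
Keep first 5 events (discard last 4):
  after event 1 (t=2: INC q by 1): {q=1}
  after event 2 (t=9: DEL q): {}
  after event 3 (t=18: INC p by 12): {p=12}
  after event 4 (t=20: SET p = 46): {p=46}
  after event 5 (t=22: SET q = 2): {p=46, q=2}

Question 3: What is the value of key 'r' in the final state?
Track key 'r' through all 9 events:
  event 1 (t=2: INC q by 1): r unchanged
  event 2 (t=9: DEL q): r unchanged
  event 3 (t=18: INC p by 12): r unchanged
  event 4 (t=20: SET p = 46): r unchanged
  event 5 (t=22: SET q = 2): r unchanged
  event 6 (t=23: SET r = -16): r (absent) -> -16
  event 7 (t=25: INC q by 4): r unchanged
  event 8 (t=31: SET r = -8): r -16 -> -8
  event 9 (t=38: DEC p by 3): r unchanged
Final: r = -8

Answer: -8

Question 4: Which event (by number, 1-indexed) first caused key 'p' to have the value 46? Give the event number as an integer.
Looking for first event where p becomes 46:
  event 3: p = 12
  event 4: p 12 -> 46  <-- first match

Answer: 4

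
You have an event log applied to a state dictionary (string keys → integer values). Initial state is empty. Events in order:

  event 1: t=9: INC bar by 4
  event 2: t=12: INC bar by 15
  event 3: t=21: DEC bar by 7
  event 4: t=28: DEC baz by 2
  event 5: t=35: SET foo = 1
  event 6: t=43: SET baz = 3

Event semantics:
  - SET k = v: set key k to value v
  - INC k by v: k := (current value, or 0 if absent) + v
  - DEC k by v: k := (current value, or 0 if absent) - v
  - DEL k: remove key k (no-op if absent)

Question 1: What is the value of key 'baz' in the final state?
Answer: 3

Derivation:
Track key 'baz' through all 6 events:
  event 1 (t=9: INC bar by 4): baz unchanged
  event 2 (t=12: INC bar by 15): baz unchanged
  event 3 (t=21: DEC bar by 7): baz unchanged
  event 4 (t=28: DEC baz by 2): baz (absent) -> -2
  event 5 (t=35: SET foo = 1): baz unchanged
  event 6 (t=43: SET baz = 3): baz -2 -> 3
Final: baz = 3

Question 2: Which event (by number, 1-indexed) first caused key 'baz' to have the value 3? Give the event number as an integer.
Answer: 6

Derivation:
Looking for first event where baz becomes 3:
  event 4: baz = -2
  event 5: baz = -2
  event 6: baz -2 -> 3  <-- first match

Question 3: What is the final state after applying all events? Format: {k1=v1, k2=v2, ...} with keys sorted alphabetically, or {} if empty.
  after event 1 (t=9: INC bar by 4): {bar=4}
  after event 2 (t=12: INC bar by 15): {bar=19}
  after event 3 (t=21: DEC bar by 7): {bar=12}
  after event 4 (t=28: DEC baz by 2): {bar=12, baz=-2}
  after event 5 (t=35: SET foo = 1): {bar=12, baz=-2, foo=1}
  after event 6 (t=43: SET baz = 3): {bar=12, baz=3, foo=1}

Answer: {bar=12, baz=3, foo=1}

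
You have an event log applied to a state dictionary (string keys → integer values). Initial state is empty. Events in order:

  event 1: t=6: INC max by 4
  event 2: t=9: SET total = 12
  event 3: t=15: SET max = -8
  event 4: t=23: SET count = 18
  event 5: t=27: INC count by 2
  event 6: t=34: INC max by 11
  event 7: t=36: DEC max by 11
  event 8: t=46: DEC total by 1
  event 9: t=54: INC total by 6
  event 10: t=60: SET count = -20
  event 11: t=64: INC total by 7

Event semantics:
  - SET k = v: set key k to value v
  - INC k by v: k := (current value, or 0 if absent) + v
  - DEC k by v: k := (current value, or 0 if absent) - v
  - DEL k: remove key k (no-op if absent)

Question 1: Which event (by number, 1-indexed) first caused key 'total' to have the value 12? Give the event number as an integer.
Looking for first event where total becomes 12:
  event 2: total (absent) -> 12  <-- first match

Answer: 2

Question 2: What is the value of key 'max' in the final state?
Track key 'max' through all 11 events:
  event 1 (t=6: INC max by 4): max (absent) -> 4
  event 2 (t=9: SET total = 12): max unchanged
  event 3 (t=15: SET max = -8): max 4 -> -8
  event 4 (t=23: SET count = 18): max unchanged
  event 5 (t=27: INC count by 2): max unchanged
  event 6 (t=34: INC max by 11): max -8 -> 3
  event 7 (t=36: DEC max by 11): max 3 -> -8
  event 8 (t=46: DEC total by 1): max unchanged
  event 9 (t=54: INC total by 6): max unchanged
  event 10 (t=60: SET count = -20): max unchanged
  event 11 (t=64: INC total by 7): max unchanged
Final: max = -8

Answer: -8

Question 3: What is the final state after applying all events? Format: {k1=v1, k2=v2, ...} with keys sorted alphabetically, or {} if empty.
Answer: {count=-20, max=-8, total=24}

Derivation:
  after event 1 (t=6: INC max by 4): {max=4}
  after event 2 (t=9: SET total = 12): {max=4, total=12}
  after event 3 (t=15: SET max = -8): {max=-8, total=12}
  after event 4 (t=23: SET count = 18): {count=18, max=-8, total=12}
  after event 5 (t=27: INC count by 2): {count=20, max=-8, total=12}
  after event 6 (t=34: INC max by 11): {count=20, max=3, total=12}
  after event 7 (t=36: DEC max by 11): {count=20, max=-8, total=12}
  after event 8 (t=46: DEC total by 1): {count=20, max=-8, total=11}
  after event 9 (t=54: INC total by 6): {count=20, max=-8, total=17}
  after event 10 (t=60: SET count = -20): {count=-20, max=-8, total=17}
  after event 11 (t=64: INC total by 7): {count=-20, max=-8, total=24}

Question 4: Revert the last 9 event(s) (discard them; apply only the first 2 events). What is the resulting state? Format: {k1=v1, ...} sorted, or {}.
Answer: {max=4, total=12}

Derivation:
Keep first 2 events (discard last 9):
  after event 1 (t=6: INC max by 4): {max=4}
  after event 2 (t=9: SET total = 12): {max=4, total=12}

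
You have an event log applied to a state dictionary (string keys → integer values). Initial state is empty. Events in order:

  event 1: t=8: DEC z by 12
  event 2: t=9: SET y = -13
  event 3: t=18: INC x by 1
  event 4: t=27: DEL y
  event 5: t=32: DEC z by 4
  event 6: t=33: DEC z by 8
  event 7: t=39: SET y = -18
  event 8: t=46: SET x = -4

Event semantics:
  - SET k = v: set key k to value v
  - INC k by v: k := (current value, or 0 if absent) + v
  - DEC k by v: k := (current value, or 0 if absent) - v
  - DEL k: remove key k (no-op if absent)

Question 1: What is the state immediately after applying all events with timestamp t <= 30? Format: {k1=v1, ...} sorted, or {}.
Apply events with t <= 30 (4 events):
  after event 1 (t=8: DEC z by 12): {z=-12}
  after event 2 (t=9: SET y = -13): {y=-13, z=-12}
  after event 3 (t=18: INC x by 1): {x=1, y=-13, z=-12}
  after event 4 (t=27: DEL y): {x=1, z=-12}

Answer: {x=1, z=-12}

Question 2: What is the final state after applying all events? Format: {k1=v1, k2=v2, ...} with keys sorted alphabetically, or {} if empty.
  after event 1 (t=8: DEC z by 12): {z=-12}
  after event 2 (t=9: SET y = -13): {y=-13, z=-12}
  after event 3 (t=18: INC x by 1): {x=1, y=-13, z=-12}
  after event 4 (t=27: DEL y): {x=1, z=-12}
  after event 5 (t=32: DEC z by 4): {x=1, z=-16}
  after event 6 (t=33: DEC z by 8): {x=1, z=-24}
  after event 7 (t=39: SET y = -18): {x=1, y=-18, z=-24}
  after event 8 (t=46: SET x = -4): {x=-4, y=-18, z=-24}

Answer: {x=-4, y=-18, z=-24}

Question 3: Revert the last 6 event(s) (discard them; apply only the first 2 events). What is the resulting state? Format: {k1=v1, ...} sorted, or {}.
Keep first 2 events (discard last 6):
  after event 1 (t=8: DEC z by 12): {z=-12}
  after event 2 (t=9: SET y = -13): {y=-13, z=-12}

Answer: {y=-13, z=-12}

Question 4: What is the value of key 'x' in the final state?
Answer: -4

Derivation:
Track key 'x' through all 8 events:
  event 1 (t=8: DEC z by 12): x unchanged
  event 2 (t=9: SET y = -13): x unchanged
  event 3 (t=18: INC x by 1): x (absent) -> 1
  event 4 (t=27: DEL y): x unchanged
  event 5 (t=32: DEC z by 4): x unchanged
  event 6 (t=33: DEC z by 8): x unchanged
  event 7 (t=39: SET y = -18): x unchanged
  event 8 (t=46: SET x = -4): x 1 -> -4
Final: x = -4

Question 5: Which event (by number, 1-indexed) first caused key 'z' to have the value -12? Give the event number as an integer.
Answer: 1

Derivation:
Looking for first event where z becomes -12:
  event 1: z (absent) -> -12  <-- first match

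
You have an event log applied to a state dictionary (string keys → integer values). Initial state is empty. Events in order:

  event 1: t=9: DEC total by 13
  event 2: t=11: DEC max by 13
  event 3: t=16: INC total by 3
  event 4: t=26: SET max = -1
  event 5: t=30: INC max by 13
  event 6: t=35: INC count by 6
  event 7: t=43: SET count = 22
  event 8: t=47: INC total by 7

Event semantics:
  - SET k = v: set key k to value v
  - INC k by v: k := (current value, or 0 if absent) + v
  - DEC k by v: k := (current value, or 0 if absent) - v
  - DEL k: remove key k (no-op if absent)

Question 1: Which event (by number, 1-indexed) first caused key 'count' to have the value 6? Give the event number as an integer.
Answer: 6

Derivation:
Looking for first event where count becomes 6:
  event 6: count (absent) -> 6  <-- first match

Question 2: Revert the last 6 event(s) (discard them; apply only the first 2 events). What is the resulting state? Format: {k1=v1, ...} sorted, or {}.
Keep first 2 events (discard last 6):
  after event 1 (t=9: DEC total by 13): {total=-13}
  after event 2 (t=11: DEC max by 13): {max=-13, total=-13}

Answer: {max=-13, total=-13}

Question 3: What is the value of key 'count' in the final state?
Track key 'count' through all 8 events:
  event 1 (t=9: DEC total by 13): count unchanged
  event 2 (t=11: DEC max by 13): count unchanged
  event 3 (t=16: INC total by 3): count unchanged
  event 4 (t=26: SET max = -1): count unchanged
  event 5 (t=30: INC max by 13): count unchanged
  event 6 (t=35: INC count by 6): count (absent) -> 6
  event 7 (t=43: SET count = 22): count 6 -> 22
  event 8 (t=47: INC total by 7): count unchanged
Final: count = 22

Answer: 22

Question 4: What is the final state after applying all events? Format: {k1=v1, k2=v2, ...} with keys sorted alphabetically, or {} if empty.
Answer: {count=22, max=12, total=-3}

Derivation:
  after event 1 (t=9: DEC total by 13): {total=-13}
  after event 2 (t=11: DEC max by 13): {max=-13, total=-13}
  after event 3 (t=16: INC total by 3): {max=-13, total=-10}
  after event 4 (t=26: SET max = -1): {max=-1, total=-10}
  after event 5 (t=30: INC max by 13): {max=12, total=-10}
  after event 6 (t=35: INC count by 6): {count=6, max=12, total=-10}
  after event 7 (t=43: SET count = 22): {count=22, max=12, total=-10}
  after event 8 (t=47: INC total by 7): {count=22, max=12, total=-3}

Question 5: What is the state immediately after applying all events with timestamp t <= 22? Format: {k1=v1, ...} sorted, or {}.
Apply events with t <= 22 (3 events):
  after event 1 (t=9: DEC total by 13): {total=-13}
  after event 2 (t=11: DEC max by 13): {max=-13, total=-13}
  after event 3 (t=16: INC total by 3): {max=-13, total=-10}

Answer: {max=-13, total=-10}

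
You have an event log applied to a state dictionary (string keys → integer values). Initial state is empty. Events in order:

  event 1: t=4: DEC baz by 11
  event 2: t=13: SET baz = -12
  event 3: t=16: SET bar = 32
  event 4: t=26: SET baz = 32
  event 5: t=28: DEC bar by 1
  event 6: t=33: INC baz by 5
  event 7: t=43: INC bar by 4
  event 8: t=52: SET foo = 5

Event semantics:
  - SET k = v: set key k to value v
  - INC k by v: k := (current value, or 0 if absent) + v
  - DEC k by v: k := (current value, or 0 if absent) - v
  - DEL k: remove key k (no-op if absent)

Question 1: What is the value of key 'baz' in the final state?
Track key 'baz' through all 8 events:
  event 1 (t=4: DEC baz by 11): baz (absent) -> -11
  event 2 (t=13: SET baz = -12): baz -11 -> -12
  event 3 (t=16: SET bar = 32): baz unchanged
  event 4 (t=26: SET baz = 32): baz -12 -> 32
  event 5 (t=28: DEC bar by 1): baz unchanged
  event 6 (t=33: INC baz by 5): baz 32 -> 37
  event 7 (t=43: INC bar by 4): baz unchanged
  event 8 (t=52: SET foo = 5): baz unchanged
Final: baz = 37

Answer: 37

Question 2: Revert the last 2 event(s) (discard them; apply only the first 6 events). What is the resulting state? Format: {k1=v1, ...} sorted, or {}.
Answer: {bar=31, baz=37}

Derivation:
Keep first 6 events (discard last 2):
  after event 1 (t=4: DEC baz by 11): {baz=-11}
  after event 2 (t=13: SET baz = -12): {baz=-12}
  after event 3 (t=16: SET bar = 32): {bar=32, baz=-12}
  after event 4 (t=26: SET baz = 32): {bar=32, baz=32}
  after event 5 (t=28: DEC bar by 1): {bar=31, baz=32}
  after event 6 (t=33: INC baz by 5): {bar=31, baz=37}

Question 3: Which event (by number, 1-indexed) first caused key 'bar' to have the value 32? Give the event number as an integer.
Answer: 3

Derivation:
Looking for first event where bar becomes 32:
  event 3: bar (absent) -> 32  <-- first match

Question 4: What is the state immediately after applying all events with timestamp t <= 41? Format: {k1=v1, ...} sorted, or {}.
Answer: {bar=31, baz=37}

Derivation:
Apply events with t <= 41 (6 events):
  after event 1 (t=4: DEC baz by 11): {baz=-11}
  after event 2 (t=13: SET baz = -12): {baz=-12}
  after event 3 (t=16: SET bar = 32): {bar=32, baz=-12}
  after event 4 (t=26: SET baz = 32): {bar=32, baz=32}
  after event 5 (t=28: DEC bar by 1): {bar=31, baz=32}
  after event 6 (t=33: INC baz by 5): {bar=31, baz=37}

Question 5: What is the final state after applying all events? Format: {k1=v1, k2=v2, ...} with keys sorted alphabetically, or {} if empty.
Answer: {bar=35, baz=37, foo=5}

Derivation:
  after event 1 (t=4: DEC baz by 11): {baz=-11}
  after event 2 (t=13: SET baz = -12): {baz=-12}
  after event 3 (t=16: SET bar = 32): {bar=32, baz=-12}
  after event 4 (t=26: SET baz = 32): {bar=32, baz=32}
  after event 5 (t=28: DEC bar by 1): {bar=31, baz=32}
  after event 6 (t=33: INC baz by 5): {bar=31, baz=37}
  after event 7 (t=43: INC bar by 4): {bar=35, baz=37}
  after event 8 (t=52: SET foo = 5): {bar=35, baz=37, foo=5}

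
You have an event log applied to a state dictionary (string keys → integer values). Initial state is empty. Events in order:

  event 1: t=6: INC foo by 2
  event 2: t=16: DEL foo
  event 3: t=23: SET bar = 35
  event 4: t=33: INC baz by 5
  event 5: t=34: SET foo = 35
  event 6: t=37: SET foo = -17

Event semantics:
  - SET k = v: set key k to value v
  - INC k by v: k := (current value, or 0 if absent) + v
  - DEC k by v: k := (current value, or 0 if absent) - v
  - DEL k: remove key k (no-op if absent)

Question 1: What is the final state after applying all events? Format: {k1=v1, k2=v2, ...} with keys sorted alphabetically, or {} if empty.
  after event 1 (t=6: INC foo by 2): {foo=2}
  after event 2 (t=16: DEL foo): {}
  after event 3 (t=23: SET bar = 35): {bar=35}
  after event 4 (t=33: INC baz by 5): {bar=35, baz=5}
  after event 5 (t=34: SET foo = 35): {bar=35, baz=5, foo=35}
  after event 6 (t=37: SET foo = -17): {bar=35, baz=5, foo=-17}

Answer: {bar=35, baz=5, foo=-17}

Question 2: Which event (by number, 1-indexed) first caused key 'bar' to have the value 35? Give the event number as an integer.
Looking for first event where bar becomes 35:
  event 3: bar (absent) -> 35  <-- first match

Answer: 3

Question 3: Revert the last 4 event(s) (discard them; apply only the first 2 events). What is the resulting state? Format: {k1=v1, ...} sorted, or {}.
Keep first 2 events (discard last 4):
  after event 1 (t=6: INC foo by 2): {foo=2}
  after event 2 (t=16: DEL foo): {}

Answer: {}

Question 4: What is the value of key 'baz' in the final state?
Answer: 5

Derivation:
Track key 'baz' through all 6 events:
  event 1 (t=6: INC foo by 2): baz unchanged
  event 2 (t=16: DEL foo): baz unchanged
  event 3 (t=23: SET bar = 35): baz unchanged
  event 4 (t=33: INC baz by 5): baz (absent) -> 5
  event 5 (t=34: SET foo = 35): baz unchanged
  event 6 (t=37: SET foo = -17): baz unchanged
Final: baz = 5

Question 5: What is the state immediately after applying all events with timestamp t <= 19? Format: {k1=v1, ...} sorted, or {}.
Apply events with t <= 19 (2 events):
  after event 1 (t=6: INC foo by 2): {foo=2}
  after event 2 (t=16: DEL foo): {}

Answer: {}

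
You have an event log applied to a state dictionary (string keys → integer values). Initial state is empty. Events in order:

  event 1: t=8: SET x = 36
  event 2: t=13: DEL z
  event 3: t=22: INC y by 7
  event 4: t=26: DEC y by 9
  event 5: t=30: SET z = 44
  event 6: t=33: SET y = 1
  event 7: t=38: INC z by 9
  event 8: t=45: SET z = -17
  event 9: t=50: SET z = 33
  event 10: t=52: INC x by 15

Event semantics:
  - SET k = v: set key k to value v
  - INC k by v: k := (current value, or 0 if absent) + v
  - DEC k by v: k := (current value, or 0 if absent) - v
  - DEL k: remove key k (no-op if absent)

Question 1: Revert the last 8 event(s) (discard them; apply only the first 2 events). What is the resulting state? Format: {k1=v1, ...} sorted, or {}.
Keep first 2 events (discard last 8):
  after event 1 (t=8: SET x = 36): {x=36}
  after event 2 (t=13: DEL z): {x=36}

Answer: {x=36}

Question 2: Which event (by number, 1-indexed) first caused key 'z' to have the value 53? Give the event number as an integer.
Answer: 7

Derivation:
Looking for first event where z becomes 53:
  event 5: z = 44
  event 6: z = 44
  event 7: z 44 -> 53  <-- first match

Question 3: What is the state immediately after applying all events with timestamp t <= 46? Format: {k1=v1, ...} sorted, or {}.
Answer: {x=36, y=1, z=-17}

Derivation:
Apply events with t <= 46 (8 events):
  after event 1 (t=8: SET x = 36): {x=36}
  after event 2 (t=13: DEL z): {x=36}
  after event 3 (t=22: INC y by 7): {x=36, y=7}
  after event 4 (t=26: DEC y by 9): {x=36, y=-2}
  after event 5 (t=30: SET z = 44): {x=36, y=-2, z=44}
  after event 6 (t=33: SET y = 1): {x=36, y=1, z=44}
  after event 7 (t=38: INC z by 9): {x=36, y=1, z=53}
  after event 8 (t=45: SET z = -17): {x=36, y=1, z=-17}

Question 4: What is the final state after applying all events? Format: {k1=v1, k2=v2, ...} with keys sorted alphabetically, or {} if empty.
Answer: {x=51, y=1, z=33}

Derivation:
  after event 1 (t=8: SET x = 36): {x=36}
  after event 2 (t=13: DEL z): {x=36}
  after event 3 (t=22: INC y by 7): {x=36, y=7}
  after event 4 (t=26: DEC y by 9): {x=36, y=-2}
  after event 5 (t=30: SET z = 44): {x=36, y=-2, z=44}
  after event 6 (t=33: SET y = 1): {x=36, y=1, z=44}
  after event 7 (t=38: INC z by 9): {x=36, y=1, z=53}
  after event 8 (t=45: SET z = -17): {x=36, y=1, z=-17}
  after event 9 (t=50: SET z = 33): {x=36, y=1, z=33}
  after event 10 (t=52: INC x by 15): {x=51, y=1, z=33}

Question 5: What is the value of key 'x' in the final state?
Track key 'x' through all 10 events:
  event 1 (t=8: SET x = 36): x (absent) -> 36
  event 2 (t=13: DEL z): x unchanged
  event 3 (t=22: INC y by 7): x unchanged
  event 4 (t=26: DEC y by 9): x unchanged
  event 5 (t=30: SET z = 44): x unchanged
  event 6 (t=33: SET y = 1): x unchanged
  event 7 (t=38: INC z by 9): x unchanged
  event 8 (t=45: SET z = -17): x unchanged
  event 9 (t=50: SET z = 33): x unchanged
  event 10 (t=52: INC x by 15): x 36 -> 51
Final: x = 51

Answer: 51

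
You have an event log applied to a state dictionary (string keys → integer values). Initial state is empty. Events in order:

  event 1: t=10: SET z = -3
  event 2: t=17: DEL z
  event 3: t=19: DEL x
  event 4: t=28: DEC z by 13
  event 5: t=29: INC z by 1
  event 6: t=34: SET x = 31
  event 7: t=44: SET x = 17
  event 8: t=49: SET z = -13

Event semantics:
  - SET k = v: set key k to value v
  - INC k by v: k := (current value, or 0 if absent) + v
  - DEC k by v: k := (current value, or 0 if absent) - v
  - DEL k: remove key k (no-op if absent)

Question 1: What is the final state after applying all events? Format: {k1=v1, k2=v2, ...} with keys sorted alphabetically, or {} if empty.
  after event 1 (t=10: SET z = -3): {z=-3}
  after event 2 (t=17: DEL z): {}
  after event 3 (t=19: DEL x): {}
  after event 4 (t=28: DEC z by 13): {z=-13}
  after event 5 (t=29: INC z by 1): {z=-12}
  after event 6 (t=34: SET x = 31): {x=31, z=-12}
  after event 7 (t=44: SET x = 17): {x=17, z=-12}
  after event 8 (t=49: SET z = -13): {x=17, z=-13}

Answer: {x=17, z=-13}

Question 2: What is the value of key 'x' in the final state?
Track key 'x' through all 8 events:
  event 1 (t=10: SET z = -3): x unchanged
  event 2 (t=17: DEL z): x unchanged
  event 3 (t=19: DEL x): x (absent) -> (absent)
  event 4 (t=28: DEC z by 13): x unchanged
  event 5 (t=29: INC z by 1): x unchanged
  event 6 (t=34: SET x = 31): x (absent) -> 31
  event 7 (t=44: SET x = 17): x 31 -> 17
  event 8 (t=49: SET z = -13): x unchanged
Final: x = 17

Answer: 17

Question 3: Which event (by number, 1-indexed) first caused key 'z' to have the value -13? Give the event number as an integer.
Answer: 4

Derivation:
Looking for first event where z becomes -13:
  event 1: z = -3
  event 2: z = (absent)
  event 4: z (absent) -> -13  <-- first match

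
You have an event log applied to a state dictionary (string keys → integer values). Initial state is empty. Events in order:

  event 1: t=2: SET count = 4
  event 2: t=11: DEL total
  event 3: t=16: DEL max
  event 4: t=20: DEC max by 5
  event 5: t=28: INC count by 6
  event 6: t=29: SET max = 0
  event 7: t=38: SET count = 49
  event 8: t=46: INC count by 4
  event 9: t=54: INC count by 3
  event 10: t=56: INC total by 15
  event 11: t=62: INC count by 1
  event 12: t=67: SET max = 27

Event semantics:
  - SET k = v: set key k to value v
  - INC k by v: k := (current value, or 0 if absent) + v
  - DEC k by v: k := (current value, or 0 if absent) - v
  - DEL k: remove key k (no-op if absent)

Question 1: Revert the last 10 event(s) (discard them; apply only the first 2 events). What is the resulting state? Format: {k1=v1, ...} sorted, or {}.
Answer: {count=4}

Derivation:
Keep first 2 events (discard last 10):
  after event 1 (t=2: SET count = 4): {count=4}
  after event 2 (t=11: DEL total): {count=4}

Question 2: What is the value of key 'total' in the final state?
Track key 'total' through all 12 events:
  event 1 (t=2: SET count = 4): total unchanged
  event 2 (t=11: DEL total): total (absent) -> (absent)
  event 3 (t=16: DEL max): total unchanged
  event 4 (t=20: DEC max by 5): total unchanged
  event 5 (t=28: INC count by 6): total unchanged
  event 6 (t=29: SET max = 0): total unchanged
  event 7 (t=38: SET count = 49): total unchanged
  event 8 (t=46: INC count by 4): total unchanged
  event 9 (t=54: INC count by 3): total unchanged
  event 10 (t=56: INC total by 15): total (absent) -> 15
  event 11 (t=62: INC count by 1): total unchanged
  event 12 (t=67: SET max = 27): total unchanged
Final: total = 15

Answer: 15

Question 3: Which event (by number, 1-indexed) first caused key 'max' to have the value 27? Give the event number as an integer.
Answer: 12

Derivation:
Looking for first event where max becomes 27:
  event 4: max = -5
  event 5: max = -5
  event 6: max = 0
  event 7: max = 0
  event 8: max = 0
  event 9: max = 0
  event 10: max = 0
  event 11: max = 0
  event 12: max 0 -> 27  <-- first match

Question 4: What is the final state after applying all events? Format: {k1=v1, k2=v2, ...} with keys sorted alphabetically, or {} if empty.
Answer: {count=57, max=27, total=15}

Derivation:
  after event 1 (t=2: SET count = 4): {count=4}
  after event 2 (t=11: DEL total): {count=4}
  after event 3 (t=16: DEL max): {count=4}
  after event 4 (t=20: DEC max by 5): {count=4, max=-5}
  after event 5 (t=28: INC count by 6): {count=10, max=-5}
  after event 6 (t=29: SET max = 0): {count=10, max=0}
  after event 7 (t=38: SET count = 49): {count=49, max=0}
  after event 8 (t=46: INC count by 4): {count=53, max=0}
  after event 9 (t=54: INC count by 3): {count=56, max=0}
  after event 10 (t=56: INC total by 15): {count=56, max=0, total=15}
  after event 11 (t=62: INC count by 1): {count=57, max=0, total=15}
  after event 12 (t=67: SET max = 27): {count=57, max=27, total=15}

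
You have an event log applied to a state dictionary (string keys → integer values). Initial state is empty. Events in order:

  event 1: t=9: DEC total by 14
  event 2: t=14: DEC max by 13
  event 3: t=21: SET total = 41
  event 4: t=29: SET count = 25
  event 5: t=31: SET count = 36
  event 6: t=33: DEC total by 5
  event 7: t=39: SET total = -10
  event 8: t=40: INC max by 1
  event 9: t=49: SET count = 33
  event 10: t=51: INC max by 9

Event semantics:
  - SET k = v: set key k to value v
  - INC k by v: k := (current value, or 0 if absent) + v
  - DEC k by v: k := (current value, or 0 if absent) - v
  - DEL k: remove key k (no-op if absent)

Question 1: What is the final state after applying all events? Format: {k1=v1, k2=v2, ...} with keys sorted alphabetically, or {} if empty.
Answer: {count=33, max=-3, total=-10}

Derivation:
  after event 1 (t=9: DEC total by 14): {total=-14}
  after event 2 (t=14: DEC max by 13): {max=-13, total=-14}
  after event 3 (t=21: SET total = 41): {max=-13, total=41}
  after event 4 (t=29: SET count = 25): {count=25, max=-13, total=41}
  after event 5 (t=31: SET count = 36): {count=36, max=-13, total=41}
  after event 6 (t=33: DEC total by 5): {count=36, max=-13, total=36}
  after event 7 (t=39: SET total = -10): {count=36, max=-13, total=-10}
  after event 8 (t=40: INC max by 1): {count=36, max=-12, total=-10}
  after event 9 (t=49: SET count = 33): {count=33, max=-12, total=-10}
  after event 10 (t=51: INC max by 9): {count=33, max=-3, total=-10}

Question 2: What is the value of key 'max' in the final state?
Track key 'max' through all 10 events:
  event 1 (t=9: DEC total by 14): max unchanged
  event 2 (t=14: DEC max by 13): max (absent) -> -13
  event 3 (t=21: SET total = 41): max unchanged
  event 4 (t=29: SET count = 25): max unchanged
  event 5 (t=31: SET count = 36): max unchanged
  event 6 (t=33: DEC total by 5): max unchanged
  event 7 (t=39: SET total = -10): max unchanged
  event 8 (t=40: INC max by 1): max -13 -> -12
  event 9 (t=49: SET count = 33): max unchanged
  event 10 (t=51: INC max by 9): max -12 -> -3
Final: max = -3

Answer: -3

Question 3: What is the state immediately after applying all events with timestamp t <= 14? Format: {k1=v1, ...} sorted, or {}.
Answer: {max=-13, total=-14}

Derivation:
Apply events with t <= 14 (2 events):
  after event 1 (t=9: DEC total by 14): {total=-14}
  after event 2 (t=14: DEC max by 13): {max=-13, total=-14}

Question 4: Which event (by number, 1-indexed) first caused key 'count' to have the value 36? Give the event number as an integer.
Looking for first event where count becomes 36:
  event 4: count = 25
  event 5: count 25 -> 36  <-- first match

Answer: 5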